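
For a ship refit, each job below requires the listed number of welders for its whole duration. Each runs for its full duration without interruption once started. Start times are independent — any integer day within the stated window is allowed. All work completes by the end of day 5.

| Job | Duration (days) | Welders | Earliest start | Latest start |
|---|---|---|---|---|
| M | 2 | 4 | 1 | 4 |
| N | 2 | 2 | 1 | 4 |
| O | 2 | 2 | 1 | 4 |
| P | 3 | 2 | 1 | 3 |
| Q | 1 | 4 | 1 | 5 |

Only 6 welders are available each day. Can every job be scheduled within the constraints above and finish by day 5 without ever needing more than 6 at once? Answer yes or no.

yes

Schedule M@1, N@1, O@3, P@3, Q@5: d1:6  d2:6  d3:4  d4:4  d5:6 — peak 6 ≤ 6.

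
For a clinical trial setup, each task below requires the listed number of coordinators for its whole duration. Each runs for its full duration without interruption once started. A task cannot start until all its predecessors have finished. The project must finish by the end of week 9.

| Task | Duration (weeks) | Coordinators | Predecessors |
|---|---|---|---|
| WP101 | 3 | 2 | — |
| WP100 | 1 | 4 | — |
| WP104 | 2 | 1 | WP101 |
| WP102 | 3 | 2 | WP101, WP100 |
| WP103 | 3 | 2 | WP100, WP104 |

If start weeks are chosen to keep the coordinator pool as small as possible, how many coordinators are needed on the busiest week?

Early-start (WP101@1, WP100@1, WP104@4, WP102@4, WP103@6) gives peak 6: w1:6  w2:2  w3:2  w4:3  w5:3  w6:4  w7:2  w8:2  w9:0.
Shift WP100→4, WP104→5, WP102→5, WP103→7.
Schedule WP101@1, WP100@4, WP104@5, WP102@5, WP103@7: w1:2  w2:2  w3:2  w4:4  w5:3  w6:3  w7:4  w8:2  w9:2 — peak 4.

4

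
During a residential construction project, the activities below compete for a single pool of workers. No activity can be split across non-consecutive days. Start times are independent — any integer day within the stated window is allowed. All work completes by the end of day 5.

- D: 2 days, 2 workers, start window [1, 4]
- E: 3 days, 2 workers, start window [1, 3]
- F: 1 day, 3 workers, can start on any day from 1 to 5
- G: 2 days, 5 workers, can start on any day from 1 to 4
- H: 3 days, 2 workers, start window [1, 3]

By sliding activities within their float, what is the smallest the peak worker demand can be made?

7

Early-start (D@1, E@1, F@1, G@1, H@1) gives peak 14: d1:14  d2:11  d3:4  d4:0  d5:0.
Shift G→4, H→2.
Schedule D@1, E@1, F@1, G@4, H@2: d1:7  d2:6  d3:4  d4:7  d5:5 — peak 7.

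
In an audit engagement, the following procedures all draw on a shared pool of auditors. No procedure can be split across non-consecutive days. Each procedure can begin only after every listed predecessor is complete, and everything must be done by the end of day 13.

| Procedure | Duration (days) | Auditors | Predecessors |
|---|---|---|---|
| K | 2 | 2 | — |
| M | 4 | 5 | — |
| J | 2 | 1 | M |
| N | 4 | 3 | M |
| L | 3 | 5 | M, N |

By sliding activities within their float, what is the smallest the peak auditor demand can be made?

5

Early-start (K@1, M@1, J@5, N@5, L@9) gives peak 7: d1:7  d2:7  d3:5  d4:5  d5:4  d6:4  d7:3  d8:3  d9:5  d10:5  d11:5  d12:0  d13:0.
Shift M→3, J→7, N→7, L→11.
Schedule K@1, M@3, J@7, N@7, L@11: d1:2  d2:2  d3:5  d4:5  d5:5  d6:5  d7:4  d8:4  d9:3  d10:3  d11:5  d12:5  d13:5 — peak 5.
Total auditor-days = 53 over 13 days ⇒ peak ≥ ⌈53/13⌉ = 5, so 5 is optimal.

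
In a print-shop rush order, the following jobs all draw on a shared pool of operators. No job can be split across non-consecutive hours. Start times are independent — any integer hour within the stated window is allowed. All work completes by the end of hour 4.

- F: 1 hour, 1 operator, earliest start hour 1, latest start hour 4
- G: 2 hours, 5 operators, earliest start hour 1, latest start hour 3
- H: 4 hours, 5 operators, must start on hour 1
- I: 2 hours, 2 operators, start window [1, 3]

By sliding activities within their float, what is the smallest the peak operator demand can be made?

10

Early-start (F@1, G@1, H@1, I@1) gives peak 13: h1:13  h2:12  h3:5  h4:5.
Shift G→3.
Schedule F@1, G@3, H@1, I@1: h1:8  h2:7  h3:10  h4:10 — peak 10.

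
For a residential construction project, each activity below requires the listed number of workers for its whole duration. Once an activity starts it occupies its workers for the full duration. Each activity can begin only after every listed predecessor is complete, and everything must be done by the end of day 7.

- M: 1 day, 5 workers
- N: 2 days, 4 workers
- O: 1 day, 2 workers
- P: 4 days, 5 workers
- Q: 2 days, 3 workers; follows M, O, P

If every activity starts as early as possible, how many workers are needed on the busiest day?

16

Early-start schedule: M@1, N@1, O@1, P@1, Q@5.
Load per day: day 1: 16, day 2: 9, day 3: 5, day 4: 5, day 5: 3, day 6: 3, day 7: 0.
Peak is 16.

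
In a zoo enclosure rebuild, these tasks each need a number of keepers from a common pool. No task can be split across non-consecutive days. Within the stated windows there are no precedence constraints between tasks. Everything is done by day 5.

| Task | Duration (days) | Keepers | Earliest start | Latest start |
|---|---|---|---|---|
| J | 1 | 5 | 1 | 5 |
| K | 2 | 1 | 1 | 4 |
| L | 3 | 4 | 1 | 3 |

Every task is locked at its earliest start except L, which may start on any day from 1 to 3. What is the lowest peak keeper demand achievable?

6

L@1: d1:10  d2:5  d3:4  d4:0  d5:0 → peak 10
L@2: d1:6  d2:5  d3:4  d4:4  d5:0 → peak 6
L@3: d1:6  d2:1  d3:4  d4:4  d5:4 → peak 6
Best is L@2, peak 6.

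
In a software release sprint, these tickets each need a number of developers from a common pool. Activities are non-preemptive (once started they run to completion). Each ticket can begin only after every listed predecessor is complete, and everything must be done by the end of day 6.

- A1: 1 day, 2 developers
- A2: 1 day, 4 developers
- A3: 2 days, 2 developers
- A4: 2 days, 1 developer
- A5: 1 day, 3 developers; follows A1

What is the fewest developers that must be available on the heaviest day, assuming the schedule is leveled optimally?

4

Early-start (A1@1, A2@1, A3@1, A4@1, A5@2) gives peak 9: d1:9  d2:6  d3:0  d4:0  d5:0  d6:0.
Shift A2→2, A3→3, A4→3, A5→5.
Schedule A1@1, A2@2, A3@3, A4@3, A5@5: d1:2  d2:4  d3:3  d4:3  d5:3  d6:0 — peak 4.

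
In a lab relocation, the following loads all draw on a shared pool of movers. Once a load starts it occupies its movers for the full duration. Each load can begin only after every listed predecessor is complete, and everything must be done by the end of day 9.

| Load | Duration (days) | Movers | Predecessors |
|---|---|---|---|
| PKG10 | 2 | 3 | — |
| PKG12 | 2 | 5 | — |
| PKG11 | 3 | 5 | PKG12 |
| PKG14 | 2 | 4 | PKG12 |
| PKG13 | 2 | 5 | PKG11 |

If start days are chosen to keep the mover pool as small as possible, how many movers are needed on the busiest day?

Early-start (PKG10@1, PKG12@1, PKG11@3, PKG14@3, PKG13@6) gives peak 9: d1:8  d2:8  d3:9  d4:9  d5:5  d6:5  d7:5  d8:0  d9:0.
Shift PKG10→3, PKG11→5, PKG13→8.
Schedule PKG10@3, PKG12@1, PKG11@5, PKG14@3, PKG13@8: d1:5  d2:5  d3:7  d4:7  d5:5  d6:5  d7:5  d8:5  d9:5 — peak 7.

7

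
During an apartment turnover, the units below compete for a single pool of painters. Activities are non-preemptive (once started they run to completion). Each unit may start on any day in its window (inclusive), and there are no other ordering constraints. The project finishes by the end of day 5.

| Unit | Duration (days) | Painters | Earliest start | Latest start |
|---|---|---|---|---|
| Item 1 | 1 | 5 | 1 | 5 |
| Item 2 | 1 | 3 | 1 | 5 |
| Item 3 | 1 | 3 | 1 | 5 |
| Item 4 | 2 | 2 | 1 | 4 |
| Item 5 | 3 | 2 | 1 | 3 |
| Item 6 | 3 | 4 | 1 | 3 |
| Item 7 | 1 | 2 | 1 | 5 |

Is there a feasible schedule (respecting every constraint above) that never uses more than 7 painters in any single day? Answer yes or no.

no

The minimum achievable peak is 8; 7 < 8, so no feasible schedule stays within the cap.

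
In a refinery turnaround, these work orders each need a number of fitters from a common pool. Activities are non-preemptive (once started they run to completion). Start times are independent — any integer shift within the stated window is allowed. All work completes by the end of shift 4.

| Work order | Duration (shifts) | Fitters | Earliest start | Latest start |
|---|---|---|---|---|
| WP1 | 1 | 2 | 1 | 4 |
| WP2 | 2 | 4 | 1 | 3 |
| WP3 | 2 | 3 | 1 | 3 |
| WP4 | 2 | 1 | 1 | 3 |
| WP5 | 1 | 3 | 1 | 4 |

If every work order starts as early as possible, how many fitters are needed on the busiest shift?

Early-start schedule: WP1@1, WP2@1, WP3@1, WP4@1, WP5@1.
Load per shift: shift 1: 13, shift 2: 8, shift 3: 0, shift 4: 0.
Peak is 13.

13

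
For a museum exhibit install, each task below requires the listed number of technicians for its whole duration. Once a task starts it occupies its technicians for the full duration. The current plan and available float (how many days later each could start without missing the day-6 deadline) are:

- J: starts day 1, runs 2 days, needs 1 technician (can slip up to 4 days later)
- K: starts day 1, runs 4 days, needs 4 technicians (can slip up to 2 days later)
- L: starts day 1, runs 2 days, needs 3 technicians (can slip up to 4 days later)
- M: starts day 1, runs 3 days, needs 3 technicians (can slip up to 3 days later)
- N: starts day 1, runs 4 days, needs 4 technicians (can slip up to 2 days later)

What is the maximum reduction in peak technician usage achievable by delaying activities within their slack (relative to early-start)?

4

Early-start peak: d1:15  d2:15  d3:11  d4:8  d5:0  d6:0 ⇒ 15.
Leveled (J@1, K@1, L@1, M@1, N@3): d1:11  d2:11  d3:11  d4:8  d5:4  d6:4 ⇒ 11.
Reduction 15 − 11 = 4.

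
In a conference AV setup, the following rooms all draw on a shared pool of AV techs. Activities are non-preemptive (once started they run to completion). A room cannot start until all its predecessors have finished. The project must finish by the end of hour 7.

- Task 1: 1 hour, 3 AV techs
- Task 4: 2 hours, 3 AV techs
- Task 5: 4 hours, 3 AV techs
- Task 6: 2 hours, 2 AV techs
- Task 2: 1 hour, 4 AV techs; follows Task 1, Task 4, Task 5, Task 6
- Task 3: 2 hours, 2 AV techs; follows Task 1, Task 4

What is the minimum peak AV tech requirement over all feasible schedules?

6

Early-start (Task 1@1, Task 4@1, Task 5@1, Task 6@1, Task 2@5, Task 3@3) gives peak 11: h1:11  h2:8  h3:5  h4:5  h5:4  h6:0  h7:0.
Shift Task 5→2, Task 6→3, Task 2→6, Task 3→5.
Schedule Task 1@1, Task 4@1, Task 5@2, Task 6@3, Task 2@6, Task 3@5: h1:6  h2:6  h3:5  h4:5  h5:5  h6:6  h7:0 — peak 6.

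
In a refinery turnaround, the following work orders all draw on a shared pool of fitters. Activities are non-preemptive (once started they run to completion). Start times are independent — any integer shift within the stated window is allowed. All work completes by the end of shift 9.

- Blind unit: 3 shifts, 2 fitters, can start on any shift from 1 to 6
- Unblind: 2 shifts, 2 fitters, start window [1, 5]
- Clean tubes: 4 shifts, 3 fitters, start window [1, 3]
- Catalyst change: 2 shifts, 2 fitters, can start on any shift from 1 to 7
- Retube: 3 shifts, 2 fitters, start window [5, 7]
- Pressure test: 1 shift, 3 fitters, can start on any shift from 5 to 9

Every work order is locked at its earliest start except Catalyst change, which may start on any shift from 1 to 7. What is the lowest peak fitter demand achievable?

7

Catalyst change@1: s1:9  s2:9  s3:5  s4:3  s5:5  s6:2  s7:2  s8:0  s9:0 → peak 9
Catalyst change@2: s1:7  s2:9  s3:7  s4:3  s5:5  s6:2  s7:2  s8:0  s9:0 → peak 9
Catalyst change@3: s1:7  s2:7  s3:7  s4:5  s5:5  s6:2  s7:2  s8:0  s9:0 → peak 7
Catalyst change@4: s1:7  s2:7  s3:5  s4:5  s5:7  s6:2  s7:2  s8:0  s9:0 → peak 7
Catalyst change@5: s1:7  s2:7  s3:5  s4:3  s5:7  s6:4  s7:2  s8:0  s9:0 → peak 7
Catalyst change@6: s1:7  s2:7  s3:5  s4:3  s5:5  s6:4  s7:4  s8:0  s9:0 → peak 7
Catalyst change@7: s1:7  s2:7  s3:5  s4:3  s5:5  s6:2  s7:4  s8:2  s9:0 → peak 7
Best is Catalyst change@3, peak 7.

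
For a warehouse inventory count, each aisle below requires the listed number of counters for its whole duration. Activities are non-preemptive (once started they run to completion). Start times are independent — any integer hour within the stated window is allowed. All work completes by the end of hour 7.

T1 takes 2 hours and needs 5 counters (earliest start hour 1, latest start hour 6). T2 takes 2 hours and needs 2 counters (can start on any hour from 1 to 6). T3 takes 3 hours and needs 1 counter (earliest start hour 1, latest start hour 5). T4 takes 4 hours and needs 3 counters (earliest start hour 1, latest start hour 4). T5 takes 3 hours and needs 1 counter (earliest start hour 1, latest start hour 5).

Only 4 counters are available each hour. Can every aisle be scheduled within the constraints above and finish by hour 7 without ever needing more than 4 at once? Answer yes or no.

no

Total counter-hours = 32; over 7 hours the average is 32/7 > 4, so some hour must exceed 4.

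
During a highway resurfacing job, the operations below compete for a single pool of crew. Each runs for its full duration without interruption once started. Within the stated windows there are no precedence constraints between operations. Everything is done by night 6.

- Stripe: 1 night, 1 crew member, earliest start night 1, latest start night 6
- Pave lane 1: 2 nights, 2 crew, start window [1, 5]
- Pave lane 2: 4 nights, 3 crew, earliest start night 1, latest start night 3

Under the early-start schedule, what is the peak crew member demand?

Early-start schedule: Stripe@1, Pave lane 1@1, Pave lane 2@1.
Load per night: night 1: 6, night 2: 5, night 3: 3, night 4: 3, night 5: 0, night 6: 0.
Peak is 6.

6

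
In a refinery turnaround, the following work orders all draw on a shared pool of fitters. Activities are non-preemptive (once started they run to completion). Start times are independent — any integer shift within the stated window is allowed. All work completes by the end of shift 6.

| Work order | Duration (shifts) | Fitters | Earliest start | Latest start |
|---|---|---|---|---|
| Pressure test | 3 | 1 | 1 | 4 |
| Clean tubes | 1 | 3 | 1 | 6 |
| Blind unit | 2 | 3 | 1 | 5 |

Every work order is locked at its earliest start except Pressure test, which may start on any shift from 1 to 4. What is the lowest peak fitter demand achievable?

Pressure test@1: s1:7  s2:4  s3:1  s4:0  s5:0  s6:0 → peak 7
Pressure test@2: s1:6  s2:4  s3:1  s4:1  s5:0  s6:0 → peak 6
Pressure test@3: s1:6  s2:3  s3:1  s4:1  s5:1  s6:0 → peak 6
Pressure test@4: s1:6  s2:3  s3:0  s4:1  s5:1  s6:1 → peak 6
Best is Pressure test@2, peak 6.

6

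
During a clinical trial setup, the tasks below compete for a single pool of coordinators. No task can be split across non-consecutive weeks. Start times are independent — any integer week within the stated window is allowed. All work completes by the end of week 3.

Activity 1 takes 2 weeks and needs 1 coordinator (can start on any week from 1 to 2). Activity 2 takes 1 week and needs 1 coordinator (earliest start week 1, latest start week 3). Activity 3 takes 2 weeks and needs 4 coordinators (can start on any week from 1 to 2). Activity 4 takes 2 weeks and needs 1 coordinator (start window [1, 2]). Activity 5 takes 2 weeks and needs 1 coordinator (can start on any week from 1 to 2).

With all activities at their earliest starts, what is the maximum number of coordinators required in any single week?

8

Early-start schedule: Activity 1@1, Activity 2@1, Activity 3@1, Activity 4@1, Activity 5@1.
Load per week: week 1: 8, week 2: 7, week 3: 0.
Peak is 8.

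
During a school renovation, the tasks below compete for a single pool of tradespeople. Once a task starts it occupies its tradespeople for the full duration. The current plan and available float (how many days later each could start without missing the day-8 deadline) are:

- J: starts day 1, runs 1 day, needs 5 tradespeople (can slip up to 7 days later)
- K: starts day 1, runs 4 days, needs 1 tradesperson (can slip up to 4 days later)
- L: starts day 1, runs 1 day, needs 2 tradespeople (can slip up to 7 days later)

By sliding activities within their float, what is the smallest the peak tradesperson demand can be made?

5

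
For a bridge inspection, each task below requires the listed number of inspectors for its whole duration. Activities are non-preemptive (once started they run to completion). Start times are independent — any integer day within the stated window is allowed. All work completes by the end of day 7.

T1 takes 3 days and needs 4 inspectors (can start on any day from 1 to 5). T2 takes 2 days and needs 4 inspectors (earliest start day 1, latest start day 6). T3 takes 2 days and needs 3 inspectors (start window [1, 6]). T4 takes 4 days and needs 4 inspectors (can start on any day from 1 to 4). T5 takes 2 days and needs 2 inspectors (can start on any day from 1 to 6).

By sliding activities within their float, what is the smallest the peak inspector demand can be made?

8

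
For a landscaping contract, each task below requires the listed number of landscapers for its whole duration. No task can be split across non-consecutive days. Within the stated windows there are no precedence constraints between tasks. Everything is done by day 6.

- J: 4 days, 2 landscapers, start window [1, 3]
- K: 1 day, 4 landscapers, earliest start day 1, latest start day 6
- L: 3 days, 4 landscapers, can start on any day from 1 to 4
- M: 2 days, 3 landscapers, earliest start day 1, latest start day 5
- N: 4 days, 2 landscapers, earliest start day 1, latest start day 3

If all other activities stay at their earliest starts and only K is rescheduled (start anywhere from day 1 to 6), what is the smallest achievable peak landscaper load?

K@1: d1:15  d2:11  d3:8  d4:4  d5:0  d6:0 → peak 15
K@2: d1:11  d2:15  d3:8  d4:4  d5:0  d6:0 → peak 15
K@3: d1:11  d2:11  d3:12  d4:4  d5:0  d6:0 → peak 12
K@4: d1:11  d2:11  d3:8  d4:8  d5:0  d6:0 → peak 11
K@5: d1:11  d2:11  d3:8  d4:4  d5:4  d6:0 → peak 11
K@6: d1:11  d2:11  d3:8  d4:4  d5:0  d6:4 → peak 11
Best is K@4, peak 11.

11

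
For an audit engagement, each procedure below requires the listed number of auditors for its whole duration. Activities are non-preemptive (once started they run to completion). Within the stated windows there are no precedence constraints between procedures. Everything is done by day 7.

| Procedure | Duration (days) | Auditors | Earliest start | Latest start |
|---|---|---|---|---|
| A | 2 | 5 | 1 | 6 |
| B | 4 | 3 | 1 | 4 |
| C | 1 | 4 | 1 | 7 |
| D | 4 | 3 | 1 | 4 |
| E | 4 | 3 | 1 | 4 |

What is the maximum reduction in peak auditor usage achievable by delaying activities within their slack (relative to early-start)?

9

Early-start peak: d1:18  d2:14  d3:9  d4:9  d5:0  d6:0  d7:0 ⇒ 18.
Leveled (A@1, B@1, C@3, D@4, E@4): d1:8  d2:8  d3:7  d4:9  d5:6  d6:6  d7:6 ⇒ 9.
Reduction 18 − 9 = 9.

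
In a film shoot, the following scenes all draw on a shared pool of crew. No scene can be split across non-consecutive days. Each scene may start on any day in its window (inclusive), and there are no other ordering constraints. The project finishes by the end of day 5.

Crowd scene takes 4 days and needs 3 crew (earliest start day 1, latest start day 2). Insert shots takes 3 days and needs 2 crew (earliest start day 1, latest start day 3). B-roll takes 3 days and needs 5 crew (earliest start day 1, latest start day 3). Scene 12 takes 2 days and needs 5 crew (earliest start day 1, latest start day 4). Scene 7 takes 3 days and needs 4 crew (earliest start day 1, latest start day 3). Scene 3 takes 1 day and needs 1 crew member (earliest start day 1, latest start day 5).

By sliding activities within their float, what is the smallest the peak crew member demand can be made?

14

Early-start (Crowd scene@1, Insert shots@1, B-roll@1, Scene 12@1, Scene 7@1, Scene 3@1) gives peak 20: d1:20  d2:19  d3:14  d4:3  d5:0.
Shift Scene 12→4, Scene 3→4.
Schedule Crowd scene@1, Insert shots@1, B-roll@1, Scene 12@4, Scene 7@1, Scene 3@4: d1:14  d2:14  d3:14  d4:9  d5:5 — peak 14.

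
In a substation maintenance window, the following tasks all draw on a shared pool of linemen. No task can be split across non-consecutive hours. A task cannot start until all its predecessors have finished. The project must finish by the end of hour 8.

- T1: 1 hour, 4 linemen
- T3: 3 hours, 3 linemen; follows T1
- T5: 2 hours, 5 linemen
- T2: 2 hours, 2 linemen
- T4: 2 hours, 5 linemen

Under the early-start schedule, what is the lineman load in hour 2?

15

At early start, hour 2 has: T3, T5, T2, T4.
Demand: 3 + 5 + 2 + 5 = 15.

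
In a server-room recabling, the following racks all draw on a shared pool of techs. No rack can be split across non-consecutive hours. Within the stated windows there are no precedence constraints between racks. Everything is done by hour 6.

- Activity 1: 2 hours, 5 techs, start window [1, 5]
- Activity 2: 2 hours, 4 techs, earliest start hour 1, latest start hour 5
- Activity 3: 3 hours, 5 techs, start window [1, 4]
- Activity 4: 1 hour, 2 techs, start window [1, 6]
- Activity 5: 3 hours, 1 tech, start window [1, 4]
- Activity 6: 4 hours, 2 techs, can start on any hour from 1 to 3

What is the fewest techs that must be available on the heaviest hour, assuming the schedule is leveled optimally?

9

Early-start (Activity 1@1, Activity 2@1, Activity 3@1, Activity 4@1, Activity 5@1, Activity 6@1) gives peak 19: h1:19  h2:17  h3:8  h4:2  h5:0  h6:0.
Shift Activity 3→3, Activity 4→3, Activity 5→4, Activity 6→3.
Schedule Activity 1@1, Activity 2@1, Activity 3@3, Activity 4@3, Activity 5@4, Activity 6@3: h1:9  h2:9  h3:9  h4:8  h5:8  h6:3 — peak 9.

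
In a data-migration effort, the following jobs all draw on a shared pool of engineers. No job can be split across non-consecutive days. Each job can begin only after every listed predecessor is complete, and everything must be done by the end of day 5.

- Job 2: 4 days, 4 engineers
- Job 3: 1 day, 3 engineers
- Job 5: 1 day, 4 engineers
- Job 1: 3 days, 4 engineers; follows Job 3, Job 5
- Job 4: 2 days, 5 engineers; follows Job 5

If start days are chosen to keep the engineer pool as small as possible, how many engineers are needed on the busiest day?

13

Schedule Job 2@1, Job 3@1, Job 5@1, Job 1@2, Job 4@2: d1:11  d2:13  d3:13  d4:8  d5:0 — peak 13.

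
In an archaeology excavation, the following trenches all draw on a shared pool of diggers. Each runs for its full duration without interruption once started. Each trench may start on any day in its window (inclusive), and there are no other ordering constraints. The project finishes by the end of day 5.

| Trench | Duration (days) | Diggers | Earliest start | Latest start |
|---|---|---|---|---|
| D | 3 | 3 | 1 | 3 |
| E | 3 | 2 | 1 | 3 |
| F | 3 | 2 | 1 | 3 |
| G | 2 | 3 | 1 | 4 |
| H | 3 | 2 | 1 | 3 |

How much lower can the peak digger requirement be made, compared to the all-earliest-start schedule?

Early-start peak: d1:12  d2:12  d3:9  d4:0  d5:0 ⇒ 12.
Leveled (D@1, E@1, F@1, G@4, H@1): d1:9  d2:9  d3:9  d4:3  d5:3 ⇒ 9.
Reduction 12 − 9 = 3.

3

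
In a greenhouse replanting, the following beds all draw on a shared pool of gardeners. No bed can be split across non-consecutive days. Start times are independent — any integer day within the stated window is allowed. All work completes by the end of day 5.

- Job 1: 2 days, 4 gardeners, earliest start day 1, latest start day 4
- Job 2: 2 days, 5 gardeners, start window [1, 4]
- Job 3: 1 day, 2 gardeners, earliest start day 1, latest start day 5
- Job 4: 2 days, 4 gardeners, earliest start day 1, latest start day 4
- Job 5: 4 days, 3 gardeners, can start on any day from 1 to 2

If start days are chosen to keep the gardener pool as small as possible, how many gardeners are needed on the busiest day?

11

Early-start (Job 1@1, Job 2@1, Job 3@1, Job 4@1, Job 5@1) gives peak 18: d1:18  d2:16  d3:3  d4:3  d5:0.
Shift Job 2→3, Job 5→2.
Schedule Job 1@1, Job 2@3, Job 3@1, Job 4@1, Job 5@2: d1:10  d2:11  d3:8  d4:8  d5:3 — peak 11.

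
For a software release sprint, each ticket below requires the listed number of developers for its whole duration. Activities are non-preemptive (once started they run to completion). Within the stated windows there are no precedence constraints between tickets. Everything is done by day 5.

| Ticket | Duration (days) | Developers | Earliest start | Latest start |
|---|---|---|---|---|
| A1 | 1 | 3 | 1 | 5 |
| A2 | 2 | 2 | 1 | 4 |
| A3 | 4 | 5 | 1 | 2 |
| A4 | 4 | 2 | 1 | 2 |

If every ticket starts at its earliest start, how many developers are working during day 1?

At early start, day 1 has: A1, A2, A3, A4.
Demand: 3 + 2 + 5 + 2 = 12.

12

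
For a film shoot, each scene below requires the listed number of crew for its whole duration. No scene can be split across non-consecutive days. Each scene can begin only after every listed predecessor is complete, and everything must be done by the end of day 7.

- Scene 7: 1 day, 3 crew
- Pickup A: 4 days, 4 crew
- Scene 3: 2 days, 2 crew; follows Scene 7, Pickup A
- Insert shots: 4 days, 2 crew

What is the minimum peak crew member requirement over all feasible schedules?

6

Early-start (Scene 7@1, Pickup A@1, Scene 3@5, Insert shots@1) gives peak 9: d1:9  d2:6  d3:6  d4:6  d5:2  d6:2  d7:0.
Shift Pickup A→2, Scene 3→6.
Schedule Scene 7@1, Pickup A@2, Scene 3@6, Insert shots@1: d1:5  d2:6  d3:6  d4:6  d5:4  d6:2  d7:2 — peak 6.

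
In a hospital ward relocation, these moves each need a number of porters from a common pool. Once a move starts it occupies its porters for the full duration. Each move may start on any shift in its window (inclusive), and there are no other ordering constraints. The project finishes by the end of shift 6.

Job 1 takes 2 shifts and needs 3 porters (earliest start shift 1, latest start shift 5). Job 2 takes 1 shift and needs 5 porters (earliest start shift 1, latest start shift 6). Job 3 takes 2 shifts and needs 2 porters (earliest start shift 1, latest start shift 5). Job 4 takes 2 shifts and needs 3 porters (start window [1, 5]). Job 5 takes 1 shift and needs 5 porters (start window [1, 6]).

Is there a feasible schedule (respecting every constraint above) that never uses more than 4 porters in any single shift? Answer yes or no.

Total porter-shifts = 26; over 6 shifts the average is 26/6 > 4, so some shift must exceed 4.

no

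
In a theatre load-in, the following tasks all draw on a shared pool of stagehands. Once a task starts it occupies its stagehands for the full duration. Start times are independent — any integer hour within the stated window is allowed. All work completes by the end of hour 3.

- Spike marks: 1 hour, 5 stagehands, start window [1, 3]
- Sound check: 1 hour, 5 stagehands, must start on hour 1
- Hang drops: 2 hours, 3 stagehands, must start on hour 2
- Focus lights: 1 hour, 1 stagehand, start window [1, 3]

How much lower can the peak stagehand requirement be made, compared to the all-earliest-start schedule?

Early-start peak: h1:11  h2:3  h3:3 ⇒ 11.
Leveled (Spike marks@2, Sound check@1, Hang drops@2, Focus lights@1): h1:6  h2:8  h3:3 ⇒ 8.
Reduction 11 − 8 = 3.

3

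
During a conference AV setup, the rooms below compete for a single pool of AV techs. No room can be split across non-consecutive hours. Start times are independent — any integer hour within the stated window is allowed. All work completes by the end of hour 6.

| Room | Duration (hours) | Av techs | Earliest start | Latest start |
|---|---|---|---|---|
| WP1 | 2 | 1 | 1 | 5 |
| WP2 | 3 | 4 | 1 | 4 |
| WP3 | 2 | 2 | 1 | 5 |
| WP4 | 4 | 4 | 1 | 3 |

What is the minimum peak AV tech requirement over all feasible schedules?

8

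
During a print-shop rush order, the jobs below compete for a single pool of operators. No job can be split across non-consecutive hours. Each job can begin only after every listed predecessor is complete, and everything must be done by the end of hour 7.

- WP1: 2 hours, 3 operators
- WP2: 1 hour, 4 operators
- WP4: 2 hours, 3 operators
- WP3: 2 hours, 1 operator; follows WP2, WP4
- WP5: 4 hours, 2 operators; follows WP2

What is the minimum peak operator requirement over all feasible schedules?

Early-start (WP1@1, WP2@1, WP4@1, WP3@3, WP5@2) gives peak 10: h1:10  h2:8  h3:3  h4:3  h5:2  h6:0  h7:0.
Shift WP2→3, WP4→4, WP3→6, WP5→4.
Schedule WP1@1, WP2@3, WP4@4, WP3@6, WP5@4: h1:3  h2:3  h3:4  h4:5  h5:5  h6:3  h7:3 — peak 5.

5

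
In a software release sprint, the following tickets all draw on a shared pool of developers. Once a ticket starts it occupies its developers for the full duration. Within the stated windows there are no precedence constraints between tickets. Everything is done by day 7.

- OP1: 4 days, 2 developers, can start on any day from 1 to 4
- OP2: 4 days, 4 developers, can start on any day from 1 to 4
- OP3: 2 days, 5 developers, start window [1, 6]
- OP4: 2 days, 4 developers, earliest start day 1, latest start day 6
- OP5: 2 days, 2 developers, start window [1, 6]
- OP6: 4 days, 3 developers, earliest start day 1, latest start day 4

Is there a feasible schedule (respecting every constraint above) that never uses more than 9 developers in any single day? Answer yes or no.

no

The minimum achievable peak is 10; 9 < 10, so no feasible schedule stays within the cap.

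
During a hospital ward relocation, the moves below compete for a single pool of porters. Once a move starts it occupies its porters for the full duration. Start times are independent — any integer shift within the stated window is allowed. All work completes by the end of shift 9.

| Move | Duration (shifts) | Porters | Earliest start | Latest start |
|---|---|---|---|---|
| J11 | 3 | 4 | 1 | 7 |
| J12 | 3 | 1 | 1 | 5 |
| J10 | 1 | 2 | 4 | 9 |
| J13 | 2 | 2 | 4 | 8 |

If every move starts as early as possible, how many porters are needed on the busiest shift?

Early-start schedule: J11@1, J12@1, J10@4, J13@4.
Load per shift: shift 1: 5, shift 2: 5, shift 3: 5, shift 4: 4, shift 5: 2, shift 6: 0, shift 7: 0, shift 8: 0, shift 9: 0.
Peak is 5.

5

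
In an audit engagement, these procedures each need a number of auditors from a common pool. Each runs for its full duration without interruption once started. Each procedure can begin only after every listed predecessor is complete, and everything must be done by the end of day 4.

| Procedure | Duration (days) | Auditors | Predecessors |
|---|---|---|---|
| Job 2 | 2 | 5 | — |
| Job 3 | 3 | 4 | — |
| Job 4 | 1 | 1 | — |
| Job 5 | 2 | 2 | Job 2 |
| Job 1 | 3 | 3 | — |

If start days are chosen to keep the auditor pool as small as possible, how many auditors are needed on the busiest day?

Early-start (Job 2@1, Job 3@1, Job 4@1, Job 5@3, Job 1@1) gives peak 13: d1:13  d2:12  d3:9  d4:2.
Shift Job 1→2.
Schedule Job 2@1, Job 3@1, Job 4@1, Job 5@3, Job 1@2: d1:10  d2:12  d3:9  d4:5 — peak 12.
No arrangement of the 16 feasible schedules does better.

12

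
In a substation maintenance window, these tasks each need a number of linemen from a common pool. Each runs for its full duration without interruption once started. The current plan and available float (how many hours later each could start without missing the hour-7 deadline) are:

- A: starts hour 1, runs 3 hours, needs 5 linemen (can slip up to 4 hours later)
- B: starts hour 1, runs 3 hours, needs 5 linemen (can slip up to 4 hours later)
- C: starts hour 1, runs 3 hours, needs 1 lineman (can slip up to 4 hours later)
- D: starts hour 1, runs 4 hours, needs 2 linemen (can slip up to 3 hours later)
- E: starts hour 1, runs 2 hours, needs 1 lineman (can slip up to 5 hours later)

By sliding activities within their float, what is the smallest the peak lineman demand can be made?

Early-start (A@1, B@1, C@1, D@1, E@1) gives peak 14: h1:14  h2:14  h3:13  h4:2  h5:0  h6:0  h7:0.
Shift B→4, D→4.
Schedule A@1, B@4, C@1, D@4, E@1: h1:7  h2:7  h3:6  h4:7  h5:7  h6:7  h7:2 — peak 7.
Total lineman-hours = 43 over 7 hours ⇒ peak ≥ ⌈43/7⌉ = 7, so 7 is optimal.

7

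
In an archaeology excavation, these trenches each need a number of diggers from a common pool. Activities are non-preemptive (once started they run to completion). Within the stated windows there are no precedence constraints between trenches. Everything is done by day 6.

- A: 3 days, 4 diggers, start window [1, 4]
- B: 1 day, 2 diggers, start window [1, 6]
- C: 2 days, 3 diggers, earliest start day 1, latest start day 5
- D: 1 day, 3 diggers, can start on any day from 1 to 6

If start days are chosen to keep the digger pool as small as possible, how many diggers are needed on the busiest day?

5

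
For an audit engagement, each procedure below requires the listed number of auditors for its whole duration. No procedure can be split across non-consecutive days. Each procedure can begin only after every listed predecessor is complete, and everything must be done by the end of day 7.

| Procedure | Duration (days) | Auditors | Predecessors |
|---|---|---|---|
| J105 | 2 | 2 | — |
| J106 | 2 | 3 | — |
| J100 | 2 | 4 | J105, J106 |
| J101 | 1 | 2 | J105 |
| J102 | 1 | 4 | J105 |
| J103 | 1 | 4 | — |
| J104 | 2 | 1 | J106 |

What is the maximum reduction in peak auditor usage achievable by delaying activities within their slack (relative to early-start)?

Early-start peak: d1:9  d2:5  d3:11  d4:5  d5:0  d6:0  d7:0 ⇒ 11.
Leveled (J105@1, J106@1, J100@3, J101@5, J102@6, J103@7, J104@3): d1:5  d2:5  d3:5  d4:5  d5:2  d6:4  d7:4 ⇒ 5.
Reduction 11 − 5 = 6.

6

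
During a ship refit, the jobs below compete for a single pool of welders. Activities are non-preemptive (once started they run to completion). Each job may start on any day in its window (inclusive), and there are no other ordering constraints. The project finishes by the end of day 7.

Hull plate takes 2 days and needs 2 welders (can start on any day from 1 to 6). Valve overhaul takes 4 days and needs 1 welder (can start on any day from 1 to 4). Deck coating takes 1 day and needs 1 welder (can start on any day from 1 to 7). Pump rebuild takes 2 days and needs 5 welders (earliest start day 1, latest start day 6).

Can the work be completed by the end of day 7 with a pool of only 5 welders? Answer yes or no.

Schedule Hull plate@1, Valve overhaul@1, Deck coating@1, Pump rebuild@5: d1:4  d2:3  d3:1  d4:1  d5:5  d6:5  d7:0 — peak 5 ≤ 5.

yes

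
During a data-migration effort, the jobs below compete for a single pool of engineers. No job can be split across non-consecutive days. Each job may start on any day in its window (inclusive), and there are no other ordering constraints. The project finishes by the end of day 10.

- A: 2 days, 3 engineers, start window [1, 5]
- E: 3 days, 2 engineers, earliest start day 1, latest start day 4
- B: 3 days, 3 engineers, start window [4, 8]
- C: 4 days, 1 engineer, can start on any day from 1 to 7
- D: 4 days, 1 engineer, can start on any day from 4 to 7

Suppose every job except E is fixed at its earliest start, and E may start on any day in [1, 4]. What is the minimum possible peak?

6

E@1: d1:6  d2:6  d3:3  d4:5  d5:4  d6:4  d7:1  d8:0  d9:0  d10:0 → peak 6
E@2: d1:4  d2:6  d3:3  d4:7  d5:4  d6:4  d7:1  d8:0  d9:0  d10:0 → peak 7
E@3: d1:4  d2:4  d3:3  d4:7  d5:6  d6:4  d7:1  d8:0  d9:0  d10:0 → peak 7
E@4: d1:4  d2:4  d3:1  d4:7  d5:6  d6:6  d7:1  d8:0  d9:0  d10:0 → peak 7
Best is E@1, peak 6.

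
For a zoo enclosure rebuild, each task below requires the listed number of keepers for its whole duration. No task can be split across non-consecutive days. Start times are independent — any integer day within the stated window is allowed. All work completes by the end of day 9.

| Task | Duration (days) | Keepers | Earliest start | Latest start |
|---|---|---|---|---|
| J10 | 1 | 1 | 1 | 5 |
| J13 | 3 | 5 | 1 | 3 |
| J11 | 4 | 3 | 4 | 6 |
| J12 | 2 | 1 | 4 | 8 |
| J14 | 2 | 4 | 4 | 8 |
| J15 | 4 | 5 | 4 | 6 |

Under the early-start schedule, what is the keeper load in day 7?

8

At early start, day 7 has: J11, J15.
Demand: 3 + 5 = 8.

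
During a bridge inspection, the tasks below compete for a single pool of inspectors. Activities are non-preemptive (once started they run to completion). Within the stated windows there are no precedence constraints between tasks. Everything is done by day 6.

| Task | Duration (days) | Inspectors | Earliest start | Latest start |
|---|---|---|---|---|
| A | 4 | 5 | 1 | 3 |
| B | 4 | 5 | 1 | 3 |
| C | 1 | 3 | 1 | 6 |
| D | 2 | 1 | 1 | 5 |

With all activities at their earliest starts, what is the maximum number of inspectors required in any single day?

14

Early-start schedule: A@1, B@1, C@1, D@1.
Load per day: day 1: 14, day 2: 11, day 3: 10, day 4: 10, day 5: 0, day 6: 0.
Peak is 14.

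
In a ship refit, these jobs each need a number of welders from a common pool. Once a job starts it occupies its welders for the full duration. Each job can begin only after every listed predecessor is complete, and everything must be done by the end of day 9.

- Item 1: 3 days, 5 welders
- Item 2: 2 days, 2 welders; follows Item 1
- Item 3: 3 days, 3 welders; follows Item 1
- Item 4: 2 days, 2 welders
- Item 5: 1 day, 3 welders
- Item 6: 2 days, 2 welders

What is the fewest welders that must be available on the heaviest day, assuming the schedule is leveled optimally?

5

Early-start (Item 1@1, Item 2@4, Item 3@4, Item 4@1, Item 5@1, Item 6@1) gives peak 12: d1:12  d2:9  d3:5  d4:5  d5:5  d6:3  d7:0  d8:0  d9:0.
Shift Item 4→6, Item 5→7, Item 6→8.
Schedule Item 1@1, Item 2@4, Item 3@4, Item 4@6, Item 5@7, Item 6@8: d1:5  d2:5  d3:5  d4:5  d5:5  d6:5  d7:5  d8:2  d9:2 — peak 5.
Total welder-days = 39 over 9 days ⇒ peak ≥ ⌈39/9⌉ = 5, so 5 is optimal.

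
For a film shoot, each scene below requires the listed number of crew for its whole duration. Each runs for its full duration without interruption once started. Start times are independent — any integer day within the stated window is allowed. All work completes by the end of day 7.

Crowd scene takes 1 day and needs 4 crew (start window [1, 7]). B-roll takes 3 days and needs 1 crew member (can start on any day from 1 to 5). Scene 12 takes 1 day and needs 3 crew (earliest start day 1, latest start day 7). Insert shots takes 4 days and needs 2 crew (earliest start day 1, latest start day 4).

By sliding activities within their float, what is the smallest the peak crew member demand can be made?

Early-start (Crowd scene@1, B-roll@1, Scene 12@1, Insert shots@1) gives peak 10: d1:10  d2:3  d3:3  d4:2  d5:0  d6:0  d7:0.
Shift B-roll→2, Scene 12→2, Insert shots→3.
Schedule Crowd scene@1, B-roll@2, Scene 12@2, Insert shots@3: d1:4  d2:4  d3:3  d4:3  d5:2  d6:2  d7:0 — peak 4.

4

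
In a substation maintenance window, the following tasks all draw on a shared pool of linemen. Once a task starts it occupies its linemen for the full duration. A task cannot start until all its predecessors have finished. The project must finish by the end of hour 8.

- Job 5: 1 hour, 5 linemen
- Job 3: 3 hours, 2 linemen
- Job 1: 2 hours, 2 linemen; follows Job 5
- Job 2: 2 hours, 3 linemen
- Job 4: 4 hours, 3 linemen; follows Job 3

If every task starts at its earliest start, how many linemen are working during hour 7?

3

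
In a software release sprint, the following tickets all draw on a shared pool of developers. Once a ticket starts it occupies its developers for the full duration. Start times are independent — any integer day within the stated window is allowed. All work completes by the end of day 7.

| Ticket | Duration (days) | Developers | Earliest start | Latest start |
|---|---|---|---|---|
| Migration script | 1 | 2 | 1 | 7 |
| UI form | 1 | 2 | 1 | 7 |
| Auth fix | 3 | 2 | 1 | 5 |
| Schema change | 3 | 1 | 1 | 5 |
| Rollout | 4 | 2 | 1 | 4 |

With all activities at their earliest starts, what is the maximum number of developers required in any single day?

9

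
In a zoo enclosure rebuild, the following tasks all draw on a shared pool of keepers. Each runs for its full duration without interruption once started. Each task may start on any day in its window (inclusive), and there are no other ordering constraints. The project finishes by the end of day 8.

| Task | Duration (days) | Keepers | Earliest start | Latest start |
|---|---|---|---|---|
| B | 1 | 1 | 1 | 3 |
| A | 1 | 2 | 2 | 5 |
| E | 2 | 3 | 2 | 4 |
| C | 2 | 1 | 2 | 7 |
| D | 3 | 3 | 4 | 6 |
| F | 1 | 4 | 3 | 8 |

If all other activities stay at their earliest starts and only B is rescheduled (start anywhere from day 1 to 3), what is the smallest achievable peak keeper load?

B@1: d1:1  d2:6  d3:8  d4:3  d5:3  d6:3  d7:0  d8:0 → peak 8
B@2: d1:0  d2:7  d3:8  d4:3  d5:3  d6:3  d7:0  d8:0 → peak 8
B@3: d1:0  d2:6  d3:9  d4:3  d5:3  d6:3  d7:0  d8:0 → peak 9
Best is B@1, peak 8.

8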